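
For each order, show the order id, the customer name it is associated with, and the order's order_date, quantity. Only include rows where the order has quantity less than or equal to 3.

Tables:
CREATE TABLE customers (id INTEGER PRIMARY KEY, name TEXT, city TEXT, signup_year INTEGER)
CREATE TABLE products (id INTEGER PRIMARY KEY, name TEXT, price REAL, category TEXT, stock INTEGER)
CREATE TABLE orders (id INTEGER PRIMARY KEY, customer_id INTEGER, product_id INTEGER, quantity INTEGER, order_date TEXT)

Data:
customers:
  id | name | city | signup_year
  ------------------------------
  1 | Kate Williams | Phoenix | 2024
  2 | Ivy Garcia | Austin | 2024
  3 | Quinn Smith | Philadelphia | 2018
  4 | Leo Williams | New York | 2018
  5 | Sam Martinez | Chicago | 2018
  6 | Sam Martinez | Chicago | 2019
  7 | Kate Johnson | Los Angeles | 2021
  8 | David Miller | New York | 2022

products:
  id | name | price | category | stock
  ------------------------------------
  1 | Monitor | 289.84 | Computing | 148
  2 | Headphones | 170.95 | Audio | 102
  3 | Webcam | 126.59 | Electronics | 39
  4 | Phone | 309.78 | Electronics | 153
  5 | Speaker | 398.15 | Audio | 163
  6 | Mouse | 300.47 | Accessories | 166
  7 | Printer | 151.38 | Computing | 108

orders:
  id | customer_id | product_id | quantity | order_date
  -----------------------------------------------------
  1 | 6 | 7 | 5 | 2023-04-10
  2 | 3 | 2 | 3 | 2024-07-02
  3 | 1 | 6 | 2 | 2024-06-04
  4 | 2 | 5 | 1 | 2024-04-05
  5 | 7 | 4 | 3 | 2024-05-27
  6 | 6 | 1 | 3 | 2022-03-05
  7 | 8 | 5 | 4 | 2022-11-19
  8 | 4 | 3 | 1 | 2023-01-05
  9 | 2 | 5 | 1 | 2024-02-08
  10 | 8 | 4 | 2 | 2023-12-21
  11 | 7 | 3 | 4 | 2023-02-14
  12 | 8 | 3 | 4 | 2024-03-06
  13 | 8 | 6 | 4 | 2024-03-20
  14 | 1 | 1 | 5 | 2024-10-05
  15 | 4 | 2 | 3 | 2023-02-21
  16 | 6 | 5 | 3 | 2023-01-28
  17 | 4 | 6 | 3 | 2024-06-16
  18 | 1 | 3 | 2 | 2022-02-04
SELECT c.id, p.name AS customer, c.order_date, c.quantity FROM orders c JOIN customers p ON c.customer_id = p.id WHERE c.quantity <= 3

Execution result:
id | customer | order_date | quantity
2 | Quinn Smith | 2024-07-02 | 3
3 | Kate Williams | 2024-06-04 | 2
4 | Ivy Garcia | 2024-04-05 | 1
5 | Kate Johnson | 2024-05-27 | 3
6 | Sam Martinez | 2022-03-05 | 3
8 | Leo Williams | 2023-01-05 | 1
9 | Ivy Garcia | 2024-02-08 | 1
10 | David Miller | 2023-12-21 | 2
15 | Leo Williams | 2023-02-21 | 3
16 | Sam Martinez | 2023-01-28 | 3
17 | Leo Williams | 2024-06-16 | 3
18 | Kate Williams | 2022-02-04 | 2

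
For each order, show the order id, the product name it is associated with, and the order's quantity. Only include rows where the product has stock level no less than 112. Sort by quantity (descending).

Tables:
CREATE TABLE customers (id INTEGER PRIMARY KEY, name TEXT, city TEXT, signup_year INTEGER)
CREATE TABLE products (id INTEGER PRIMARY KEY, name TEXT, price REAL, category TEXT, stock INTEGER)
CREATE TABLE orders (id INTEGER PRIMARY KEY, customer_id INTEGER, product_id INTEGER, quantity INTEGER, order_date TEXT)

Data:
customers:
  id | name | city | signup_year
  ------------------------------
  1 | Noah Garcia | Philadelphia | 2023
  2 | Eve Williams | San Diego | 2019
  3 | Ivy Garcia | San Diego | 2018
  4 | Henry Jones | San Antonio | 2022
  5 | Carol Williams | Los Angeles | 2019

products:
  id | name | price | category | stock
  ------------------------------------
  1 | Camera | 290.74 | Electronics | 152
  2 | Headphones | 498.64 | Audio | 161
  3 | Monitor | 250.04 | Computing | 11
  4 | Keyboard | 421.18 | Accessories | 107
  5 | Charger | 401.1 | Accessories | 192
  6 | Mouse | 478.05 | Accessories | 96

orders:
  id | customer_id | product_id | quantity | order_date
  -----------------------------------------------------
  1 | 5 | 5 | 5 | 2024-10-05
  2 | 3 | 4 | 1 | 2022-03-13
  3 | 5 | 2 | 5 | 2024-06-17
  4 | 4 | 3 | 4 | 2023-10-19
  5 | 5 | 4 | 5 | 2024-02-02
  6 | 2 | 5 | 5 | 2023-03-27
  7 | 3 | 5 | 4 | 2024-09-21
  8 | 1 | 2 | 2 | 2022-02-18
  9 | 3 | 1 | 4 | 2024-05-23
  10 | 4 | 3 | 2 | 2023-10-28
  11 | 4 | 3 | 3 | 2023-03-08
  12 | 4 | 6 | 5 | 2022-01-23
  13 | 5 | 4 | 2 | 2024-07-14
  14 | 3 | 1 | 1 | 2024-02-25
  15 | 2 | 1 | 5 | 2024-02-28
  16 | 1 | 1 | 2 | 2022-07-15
SELECT c.id, p.name AS product, c.quantity FROM orders c JOIN products p ON c.product_id = p.id WHERE p.stock >= 112 ORDER BY c.quantity DESC

Execution result:
id | product | quantity
1 | Charger | 5
3 | Headphones | 5
6 | Charger | 5
15 | Camera | 5
7 | Charger | 4
9 | Camera | 4
8 | Headphones | 2
16 | Camera | 2
14 | Camera | 1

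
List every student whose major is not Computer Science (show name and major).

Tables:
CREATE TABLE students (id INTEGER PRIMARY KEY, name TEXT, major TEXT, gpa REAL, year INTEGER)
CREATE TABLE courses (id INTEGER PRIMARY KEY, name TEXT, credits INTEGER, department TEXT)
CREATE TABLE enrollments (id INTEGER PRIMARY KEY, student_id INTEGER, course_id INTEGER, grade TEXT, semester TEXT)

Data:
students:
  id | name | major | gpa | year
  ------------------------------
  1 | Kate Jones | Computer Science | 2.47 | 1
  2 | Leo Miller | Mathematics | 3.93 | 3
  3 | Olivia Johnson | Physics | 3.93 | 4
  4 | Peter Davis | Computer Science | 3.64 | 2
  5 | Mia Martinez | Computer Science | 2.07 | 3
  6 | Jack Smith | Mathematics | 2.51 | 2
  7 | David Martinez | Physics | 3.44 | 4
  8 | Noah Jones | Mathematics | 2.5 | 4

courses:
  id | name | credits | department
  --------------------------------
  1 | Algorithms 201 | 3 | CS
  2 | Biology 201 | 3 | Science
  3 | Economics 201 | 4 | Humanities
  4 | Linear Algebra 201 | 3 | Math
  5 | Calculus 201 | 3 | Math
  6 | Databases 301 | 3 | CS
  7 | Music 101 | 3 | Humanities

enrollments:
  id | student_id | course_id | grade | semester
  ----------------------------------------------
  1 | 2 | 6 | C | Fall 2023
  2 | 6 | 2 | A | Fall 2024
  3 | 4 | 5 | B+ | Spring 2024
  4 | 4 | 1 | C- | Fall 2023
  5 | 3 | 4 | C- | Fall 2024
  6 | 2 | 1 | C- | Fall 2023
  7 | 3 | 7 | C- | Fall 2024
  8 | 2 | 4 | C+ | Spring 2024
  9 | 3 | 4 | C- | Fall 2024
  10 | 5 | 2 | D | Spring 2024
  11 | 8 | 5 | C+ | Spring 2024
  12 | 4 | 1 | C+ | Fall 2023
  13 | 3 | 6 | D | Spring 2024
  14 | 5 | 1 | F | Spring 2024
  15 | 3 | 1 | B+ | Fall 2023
SELECT name, major FROM students WHERE major <> 'Computer Science'

Execution result:
name | major
Leo Miller | Mathematics
Olivia Johnson | Physics
Jack Smith | Mathematics
David Martinez | Physics
Noah Jones | Mathematics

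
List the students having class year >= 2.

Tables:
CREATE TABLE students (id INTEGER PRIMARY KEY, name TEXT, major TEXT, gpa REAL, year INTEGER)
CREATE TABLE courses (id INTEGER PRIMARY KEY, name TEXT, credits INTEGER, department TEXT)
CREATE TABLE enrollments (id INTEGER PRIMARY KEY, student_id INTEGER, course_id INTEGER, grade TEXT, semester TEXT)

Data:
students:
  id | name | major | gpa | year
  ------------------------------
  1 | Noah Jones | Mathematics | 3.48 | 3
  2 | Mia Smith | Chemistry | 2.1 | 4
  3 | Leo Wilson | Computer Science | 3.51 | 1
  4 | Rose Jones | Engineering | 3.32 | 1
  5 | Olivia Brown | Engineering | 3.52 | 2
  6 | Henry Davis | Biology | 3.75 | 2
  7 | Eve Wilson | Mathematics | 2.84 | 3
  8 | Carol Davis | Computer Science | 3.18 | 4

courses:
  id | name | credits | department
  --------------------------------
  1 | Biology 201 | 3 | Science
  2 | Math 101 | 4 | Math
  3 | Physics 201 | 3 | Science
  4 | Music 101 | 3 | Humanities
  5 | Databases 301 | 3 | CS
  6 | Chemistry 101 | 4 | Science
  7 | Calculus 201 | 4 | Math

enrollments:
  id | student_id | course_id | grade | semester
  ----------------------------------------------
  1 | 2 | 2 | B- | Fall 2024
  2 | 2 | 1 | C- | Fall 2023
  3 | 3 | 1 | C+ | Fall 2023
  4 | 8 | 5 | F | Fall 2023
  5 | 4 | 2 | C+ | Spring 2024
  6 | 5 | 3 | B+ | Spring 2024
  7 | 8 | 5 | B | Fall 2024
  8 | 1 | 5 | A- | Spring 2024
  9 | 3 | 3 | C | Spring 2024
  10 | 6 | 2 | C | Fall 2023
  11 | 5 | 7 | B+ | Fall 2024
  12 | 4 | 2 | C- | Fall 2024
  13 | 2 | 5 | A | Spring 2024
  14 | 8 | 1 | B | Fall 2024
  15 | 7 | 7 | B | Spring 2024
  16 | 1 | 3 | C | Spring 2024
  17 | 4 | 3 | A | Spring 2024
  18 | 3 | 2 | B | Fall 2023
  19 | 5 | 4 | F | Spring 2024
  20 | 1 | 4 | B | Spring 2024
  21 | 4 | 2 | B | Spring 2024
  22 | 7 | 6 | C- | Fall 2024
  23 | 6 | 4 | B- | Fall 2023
SELECT name, year FROM students WHERE year >= 2

Execution result:
name | year
Noah Jones | 3
Mia Smith | 4
Olivia Brown | 2
Henry Davis | 2
Eve Wilson | 3
Carol Davis | 4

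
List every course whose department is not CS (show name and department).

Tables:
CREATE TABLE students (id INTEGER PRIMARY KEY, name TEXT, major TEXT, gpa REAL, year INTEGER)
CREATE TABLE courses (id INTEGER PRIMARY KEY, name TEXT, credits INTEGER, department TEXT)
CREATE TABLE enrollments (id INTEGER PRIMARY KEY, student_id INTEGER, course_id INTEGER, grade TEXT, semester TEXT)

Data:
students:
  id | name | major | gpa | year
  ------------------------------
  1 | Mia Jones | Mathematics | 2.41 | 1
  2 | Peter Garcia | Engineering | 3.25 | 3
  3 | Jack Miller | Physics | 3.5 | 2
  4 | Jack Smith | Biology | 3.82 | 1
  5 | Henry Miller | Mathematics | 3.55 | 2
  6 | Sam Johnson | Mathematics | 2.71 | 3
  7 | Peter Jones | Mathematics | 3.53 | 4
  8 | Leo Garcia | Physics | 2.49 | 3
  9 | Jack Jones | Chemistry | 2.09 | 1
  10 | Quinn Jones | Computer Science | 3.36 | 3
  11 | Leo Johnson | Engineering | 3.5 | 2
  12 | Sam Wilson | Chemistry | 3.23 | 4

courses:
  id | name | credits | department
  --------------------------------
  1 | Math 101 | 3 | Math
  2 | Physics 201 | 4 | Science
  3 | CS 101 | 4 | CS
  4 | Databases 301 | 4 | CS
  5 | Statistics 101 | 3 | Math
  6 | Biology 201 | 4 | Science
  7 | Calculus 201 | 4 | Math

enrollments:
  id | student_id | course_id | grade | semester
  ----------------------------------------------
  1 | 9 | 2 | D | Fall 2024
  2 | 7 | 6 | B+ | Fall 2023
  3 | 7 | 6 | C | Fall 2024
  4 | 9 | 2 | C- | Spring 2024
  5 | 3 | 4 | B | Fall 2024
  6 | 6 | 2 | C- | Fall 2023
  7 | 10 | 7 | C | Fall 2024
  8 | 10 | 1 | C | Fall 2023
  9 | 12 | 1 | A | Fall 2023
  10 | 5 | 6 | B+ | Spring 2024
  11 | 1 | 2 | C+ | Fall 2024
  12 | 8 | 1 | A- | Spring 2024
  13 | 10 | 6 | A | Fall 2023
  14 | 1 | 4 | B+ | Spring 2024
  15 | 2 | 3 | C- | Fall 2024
SELECT name, department FROM courses WHERE department <> 'CS'

Execution result:
name | department
Math 101 | Math
Physics 201 | Science
Statistics 101 | Math
Biology 201 | Science
Calculus 201 | Math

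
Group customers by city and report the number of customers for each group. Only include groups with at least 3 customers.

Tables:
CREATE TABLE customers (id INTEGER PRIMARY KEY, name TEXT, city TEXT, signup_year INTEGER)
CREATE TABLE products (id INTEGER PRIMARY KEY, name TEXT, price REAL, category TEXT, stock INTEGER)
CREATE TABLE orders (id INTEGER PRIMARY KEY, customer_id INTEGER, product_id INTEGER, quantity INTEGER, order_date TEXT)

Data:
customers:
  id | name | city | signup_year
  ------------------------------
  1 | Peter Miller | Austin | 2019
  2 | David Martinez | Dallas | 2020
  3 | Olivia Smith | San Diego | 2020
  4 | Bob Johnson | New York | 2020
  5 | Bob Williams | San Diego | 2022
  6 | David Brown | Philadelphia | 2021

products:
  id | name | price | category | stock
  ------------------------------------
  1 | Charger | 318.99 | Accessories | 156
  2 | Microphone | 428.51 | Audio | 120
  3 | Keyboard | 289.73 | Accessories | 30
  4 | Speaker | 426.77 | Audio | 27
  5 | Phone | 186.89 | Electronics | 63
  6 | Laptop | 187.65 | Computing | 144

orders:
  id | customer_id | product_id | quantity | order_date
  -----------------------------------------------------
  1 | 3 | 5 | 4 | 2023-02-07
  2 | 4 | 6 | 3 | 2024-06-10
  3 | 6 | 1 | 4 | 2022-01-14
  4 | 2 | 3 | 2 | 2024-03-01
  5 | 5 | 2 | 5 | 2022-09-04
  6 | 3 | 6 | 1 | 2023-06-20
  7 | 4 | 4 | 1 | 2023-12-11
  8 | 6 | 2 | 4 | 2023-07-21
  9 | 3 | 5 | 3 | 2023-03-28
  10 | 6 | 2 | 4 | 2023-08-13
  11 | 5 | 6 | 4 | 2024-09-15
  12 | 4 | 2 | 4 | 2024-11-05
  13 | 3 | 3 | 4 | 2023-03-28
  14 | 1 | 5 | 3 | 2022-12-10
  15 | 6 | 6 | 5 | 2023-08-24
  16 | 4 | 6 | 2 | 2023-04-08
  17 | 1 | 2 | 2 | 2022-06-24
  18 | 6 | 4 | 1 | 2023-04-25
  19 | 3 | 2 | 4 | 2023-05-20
SELECT city, COUNT(*) AS n FROM customers GROUP BY city HAVING COUNT(*) >= 3

Execution result:
(no rows)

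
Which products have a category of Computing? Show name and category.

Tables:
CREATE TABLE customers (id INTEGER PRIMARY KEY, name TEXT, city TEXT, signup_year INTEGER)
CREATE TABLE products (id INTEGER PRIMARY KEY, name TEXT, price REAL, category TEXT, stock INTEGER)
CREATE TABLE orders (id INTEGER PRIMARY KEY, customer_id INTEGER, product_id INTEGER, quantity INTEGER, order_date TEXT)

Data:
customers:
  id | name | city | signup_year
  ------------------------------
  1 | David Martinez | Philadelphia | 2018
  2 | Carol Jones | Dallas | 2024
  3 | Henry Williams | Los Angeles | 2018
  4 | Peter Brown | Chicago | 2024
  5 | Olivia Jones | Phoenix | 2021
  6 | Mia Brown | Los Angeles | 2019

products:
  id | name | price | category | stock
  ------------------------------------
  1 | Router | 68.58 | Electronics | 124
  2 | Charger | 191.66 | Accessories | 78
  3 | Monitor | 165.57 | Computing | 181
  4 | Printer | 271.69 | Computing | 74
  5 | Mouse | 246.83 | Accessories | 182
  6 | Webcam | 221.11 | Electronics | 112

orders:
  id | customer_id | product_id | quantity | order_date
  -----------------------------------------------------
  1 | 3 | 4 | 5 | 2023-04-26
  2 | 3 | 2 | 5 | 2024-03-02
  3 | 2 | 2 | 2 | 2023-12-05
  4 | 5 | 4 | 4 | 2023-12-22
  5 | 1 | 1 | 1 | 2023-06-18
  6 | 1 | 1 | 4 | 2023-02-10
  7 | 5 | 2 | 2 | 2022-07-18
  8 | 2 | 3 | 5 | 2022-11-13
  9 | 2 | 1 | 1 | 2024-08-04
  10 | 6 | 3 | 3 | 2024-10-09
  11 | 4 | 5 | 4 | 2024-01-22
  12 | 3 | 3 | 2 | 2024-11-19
SELECT name, category FROM products WHERE category = 'Computing'

Execution result:
name | category
Monitor | Computing
Printer | Computing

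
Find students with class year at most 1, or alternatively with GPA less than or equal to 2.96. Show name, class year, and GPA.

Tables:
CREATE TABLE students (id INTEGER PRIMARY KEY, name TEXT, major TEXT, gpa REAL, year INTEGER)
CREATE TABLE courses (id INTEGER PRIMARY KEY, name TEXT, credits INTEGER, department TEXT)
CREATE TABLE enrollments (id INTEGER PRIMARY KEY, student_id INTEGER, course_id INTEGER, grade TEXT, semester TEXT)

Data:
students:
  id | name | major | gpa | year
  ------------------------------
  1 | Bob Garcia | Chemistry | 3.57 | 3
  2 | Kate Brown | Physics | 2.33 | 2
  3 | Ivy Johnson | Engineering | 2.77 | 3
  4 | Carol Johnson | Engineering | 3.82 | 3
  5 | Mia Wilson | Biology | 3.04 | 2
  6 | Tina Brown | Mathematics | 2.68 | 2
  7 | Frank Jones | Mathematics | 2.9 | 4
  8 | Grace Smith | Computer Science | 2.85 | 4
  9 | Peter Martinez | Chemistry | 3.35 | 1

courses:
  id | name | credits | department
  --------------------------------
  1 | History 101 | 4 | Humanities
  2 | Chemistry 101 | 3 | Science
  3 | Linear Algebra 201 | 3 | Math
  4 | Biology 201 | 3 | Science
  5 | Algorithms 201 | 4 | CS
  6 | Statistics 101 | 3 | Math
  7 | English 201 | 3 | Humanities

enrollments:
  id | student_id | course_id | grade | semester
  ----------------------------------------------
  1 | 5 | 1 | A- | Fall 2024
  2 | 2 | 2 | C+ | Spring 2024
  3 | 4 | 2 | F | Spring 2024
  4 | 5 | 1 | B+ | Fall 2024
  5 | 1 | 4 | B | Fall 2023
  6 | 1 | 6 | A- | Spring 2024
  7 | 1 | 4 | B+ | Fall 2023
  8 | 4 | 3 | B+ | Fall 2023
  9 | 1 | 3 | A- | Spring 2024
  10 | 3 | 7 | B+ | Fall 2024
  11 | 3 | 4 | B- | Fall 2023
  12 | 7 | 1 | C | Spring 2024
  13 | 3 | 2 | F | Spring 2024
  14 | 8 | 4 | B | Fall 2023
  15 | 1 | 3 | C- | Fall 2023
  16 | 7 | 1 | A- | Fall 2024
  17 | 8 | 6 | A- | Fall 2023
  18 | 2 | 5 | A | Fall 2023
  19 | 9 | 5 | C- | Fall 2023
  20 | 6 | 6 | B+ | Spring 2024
SELECT name, year, gpa FROM students WHERE year <= 1 OR gpa <= 2.96

Execution result:
name | year | gpa
Kate Brown | 2 | 2.33
Ivy Johnson | 3 | 2.77
Tina Brown | 2 | 2.68
Frank Jones | 4 | 2.90
Grace Smith | 4 | 2.85
Peter Martinez | 1 | 3.35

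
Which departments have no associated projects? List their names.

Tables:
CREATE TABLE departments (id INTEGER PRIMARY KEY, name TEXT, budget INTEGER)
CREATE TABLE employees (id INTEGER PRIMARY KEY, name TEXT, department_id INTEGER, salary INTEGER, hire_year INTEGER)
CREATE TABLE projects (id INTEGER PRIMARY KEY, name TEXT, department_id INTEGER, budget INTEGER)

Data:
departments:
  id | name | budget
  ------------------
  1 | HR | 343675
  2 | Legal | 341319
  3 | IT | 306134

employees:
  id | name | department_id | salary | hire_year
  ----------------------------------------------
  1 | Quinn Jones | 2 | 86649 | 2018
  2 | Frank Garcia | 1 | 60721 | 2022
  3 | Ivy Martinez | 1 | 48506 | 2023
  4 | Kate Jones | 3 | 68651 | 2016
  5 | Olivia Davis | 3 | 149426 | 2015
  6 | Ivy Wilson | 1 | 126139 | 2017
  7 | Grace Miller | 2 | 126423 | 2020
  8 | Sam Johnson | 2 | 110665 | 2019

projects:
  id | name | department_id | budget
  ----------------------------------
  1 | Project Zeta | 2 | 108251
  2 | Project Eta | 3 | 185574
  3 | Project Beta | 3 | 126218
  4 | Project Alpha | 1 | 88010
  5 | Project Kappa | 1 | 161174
SELECT p.name FROM departments p LEFT JOIN projects c ON c.department_id = p.id WHERE c.id IS NULL

Execution result:
(no rows)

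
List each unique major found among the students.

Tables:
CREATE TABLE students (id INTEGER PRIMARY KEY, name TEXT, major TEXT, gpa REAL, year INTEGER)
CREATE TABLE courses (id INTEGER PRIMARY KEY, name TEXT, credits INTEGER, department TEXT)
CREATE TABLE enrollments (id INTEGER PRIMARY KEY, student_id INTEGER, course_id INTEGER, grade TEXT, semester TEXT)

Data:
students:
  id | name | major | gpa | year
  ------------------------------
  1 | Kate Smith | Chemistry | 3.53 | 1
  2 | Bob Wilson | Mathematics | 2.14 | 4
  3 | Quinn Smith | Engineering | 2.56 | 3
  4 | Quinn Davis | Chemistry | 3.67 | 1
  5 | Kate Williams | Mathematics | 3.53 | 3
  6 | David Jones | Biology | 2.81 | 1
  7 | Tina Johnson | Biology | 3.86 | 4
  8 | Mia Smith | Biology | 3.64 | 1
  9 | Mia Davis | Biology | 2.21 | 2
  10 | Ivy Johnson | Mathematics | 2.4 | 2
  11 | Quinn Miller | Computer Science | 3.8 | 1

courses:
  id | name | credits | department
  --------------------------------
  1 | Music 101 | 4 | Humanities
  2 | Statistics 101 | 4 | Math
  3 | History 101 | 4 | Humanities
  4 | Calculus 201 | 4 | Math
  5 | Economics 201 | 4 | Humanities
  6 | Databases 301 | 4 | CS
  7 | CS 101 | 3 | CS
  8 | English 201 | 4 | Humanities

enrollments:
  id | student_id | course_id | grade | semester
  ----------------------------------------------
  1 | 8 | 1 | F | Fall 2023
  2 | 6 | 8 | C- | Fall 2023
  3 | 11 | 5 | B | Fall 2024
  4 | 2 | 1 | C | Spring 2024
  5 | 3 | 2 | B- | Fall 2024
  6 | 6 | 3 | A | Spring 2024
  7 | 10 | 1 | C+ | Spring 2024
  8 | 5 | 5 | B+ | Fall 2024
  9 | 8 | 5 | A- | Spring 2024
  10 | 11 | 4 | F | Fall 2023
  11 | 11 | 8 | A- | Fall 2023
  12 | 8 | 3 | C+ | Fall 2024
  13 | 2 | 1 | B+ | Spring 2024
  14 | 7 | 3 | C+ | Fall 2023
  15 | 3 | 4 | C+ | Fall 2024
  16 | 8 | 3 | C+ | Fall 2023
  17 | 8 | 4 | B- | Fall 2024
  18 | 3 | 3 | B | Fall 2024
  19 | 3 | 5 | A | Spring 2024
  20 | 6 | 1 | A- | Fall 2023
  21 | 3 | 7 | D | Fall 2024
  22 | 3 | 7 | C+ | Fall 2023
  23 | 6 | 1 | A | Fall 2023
SELECT DISTINCT major FROM students

Execution result:
major
Chemistry
Mathematics
Engineering
Biology
Computer Science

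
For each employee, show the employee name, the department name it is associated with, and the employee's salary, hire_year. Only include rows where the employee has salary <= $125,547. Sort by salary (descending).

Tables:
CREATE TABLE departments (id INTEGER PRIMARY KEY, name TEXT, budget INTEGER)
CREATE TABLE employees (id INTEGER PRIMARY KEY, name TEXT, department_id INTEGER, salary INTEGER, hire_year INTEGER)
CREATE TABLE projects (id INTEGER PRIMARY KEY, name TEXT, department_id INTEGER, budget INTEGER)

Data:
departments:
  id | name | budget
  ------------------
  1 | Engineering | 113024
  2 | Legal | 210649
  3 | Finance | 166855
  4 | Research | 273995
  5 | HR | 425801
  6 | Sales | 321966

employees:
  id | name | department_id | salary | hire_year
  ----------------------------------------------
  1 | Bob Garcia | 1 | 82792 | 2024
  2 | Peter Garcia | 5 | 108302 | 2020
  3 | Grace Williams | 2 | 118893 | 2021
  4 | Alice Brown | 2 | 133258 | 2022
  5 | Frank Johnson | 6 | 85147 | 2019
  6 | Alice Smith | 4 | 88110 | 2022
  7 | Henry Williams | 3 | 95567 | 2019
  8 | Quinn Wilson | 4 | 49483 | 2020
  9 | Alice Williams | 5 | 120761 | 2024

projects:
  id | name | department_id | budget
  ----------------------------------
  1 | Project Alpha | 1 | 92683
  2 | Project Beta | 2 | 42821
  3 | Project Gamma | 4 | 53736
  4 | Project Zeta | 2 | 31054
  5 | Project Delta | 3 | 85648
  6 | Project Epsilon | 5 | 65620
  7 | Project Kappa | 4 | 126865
SELECT c.name, p.name AS department, c.salary, c.hire_year FROM employees c JOIN departments p ON c.department_id = p.id WHERE c.salary <= 125547 ORDER BY c.salary DESC

Execution result:
name | department | salary | hire_year
Alice Williams | HR | 120761 | 2024
Grace Williams | Legal | 118893 | 2021
Peter Garcia | HR | 108302 | 2020
Henry Williams | Finance | 95567 | 2019
Alice Smith | Research | 88110 | 2022
Frank Johnson | Sales | 85147 | 2019
Bob Garcia | Engineering | 82792 | 2024
Quinn Wilson | Research | 49483 | 2020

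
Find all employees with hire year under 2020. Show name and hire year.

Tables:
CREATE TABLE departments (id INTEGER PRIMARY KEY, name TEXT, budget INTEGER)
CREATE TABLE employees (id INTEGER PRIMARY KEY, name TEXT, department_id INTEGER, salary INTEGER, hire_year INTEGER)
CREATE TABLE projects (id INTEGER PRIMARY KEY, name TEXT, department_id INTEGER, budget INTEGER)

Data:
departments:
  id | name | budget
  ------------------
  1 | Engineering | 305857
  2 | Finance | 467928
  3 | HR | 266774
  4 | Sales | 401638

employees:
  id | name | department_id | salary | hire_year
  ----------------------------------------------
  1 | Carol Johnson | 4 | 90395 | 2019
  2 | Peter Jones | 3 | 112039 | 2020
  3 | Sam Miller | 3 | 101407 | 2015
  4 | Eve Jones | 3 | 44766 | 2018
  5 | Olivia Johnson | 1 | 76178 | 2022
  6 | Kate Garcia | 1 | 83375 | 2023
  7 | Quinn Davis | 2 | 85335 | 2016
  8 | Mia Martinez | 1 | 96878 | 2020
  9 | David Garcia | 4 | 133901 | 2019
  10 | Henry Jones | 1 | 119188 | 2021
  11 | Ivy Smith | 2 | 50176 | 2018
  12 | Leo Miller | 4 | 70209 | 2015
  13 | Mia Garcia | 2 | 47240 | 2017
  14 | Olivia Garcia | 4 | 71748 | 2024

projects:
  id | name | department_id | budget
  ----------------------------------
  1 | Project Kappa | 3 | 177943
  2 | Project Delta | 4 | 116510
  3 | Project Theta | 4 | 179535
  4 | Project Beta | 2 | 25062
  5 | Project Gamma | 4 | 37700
SELECT name, hire_year FROM employees WHERE hire_year < 2020

Execution result:
name | hire_year
Carol Johnson | 2019
Sam Miller | 2015
Eve Jones | 2018
Quinn Davis | 2016
David Garcia | 2019
Ivy Smith | 2018
Leo Miller | 2015
Mia Garcia | 2017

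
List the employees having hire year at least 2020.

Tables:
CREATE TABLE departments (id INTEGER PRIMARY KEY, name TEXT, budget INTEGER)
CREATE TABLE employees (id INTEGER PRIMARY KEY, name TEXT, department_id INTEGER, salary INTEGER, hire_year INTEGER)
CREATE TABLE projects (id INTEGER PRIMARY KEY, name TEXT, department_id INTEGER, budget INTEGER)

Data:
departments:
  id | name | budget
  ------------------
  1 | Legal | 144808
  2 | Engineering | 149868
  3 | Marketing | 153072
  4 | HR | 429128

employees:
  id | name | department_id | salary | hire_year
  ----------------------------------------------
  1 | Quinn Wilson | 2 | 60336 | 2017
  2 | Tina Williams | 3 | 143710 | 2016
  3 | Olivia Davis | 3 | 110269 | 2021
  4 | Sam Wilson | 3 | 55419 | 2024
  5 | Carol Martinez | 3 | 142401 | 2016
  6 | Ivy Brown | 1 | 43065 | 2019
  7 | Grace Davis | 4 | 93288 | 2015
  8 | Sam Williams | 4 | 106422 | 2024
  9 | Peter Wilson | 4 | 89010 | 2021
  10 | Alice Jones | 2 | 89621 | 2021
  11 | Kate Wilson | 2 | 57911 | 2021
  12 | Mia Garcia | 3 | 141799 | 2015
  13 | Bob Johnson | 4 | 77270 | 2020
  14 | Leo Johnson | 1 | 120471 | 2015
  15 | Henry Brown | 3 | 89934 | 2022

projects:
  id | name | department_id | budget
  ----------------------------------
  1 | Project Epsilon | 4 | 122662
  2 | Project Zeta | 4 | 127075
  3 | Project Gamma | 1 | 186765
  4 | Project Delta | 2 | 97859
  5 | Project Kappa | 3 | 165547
SELECT name, hire_year FROM employees WHERE hire_year >= 2020

Execution result:
name | hire_year
Olivia Davis | 2021
Sam Wilson | 2024
Sam Williams | 2024
Peter Wilson | 2021
Alice Jones | 2021
Kate Wilson | 2021
Bob Johnson | 2020
Henry Brown | 2022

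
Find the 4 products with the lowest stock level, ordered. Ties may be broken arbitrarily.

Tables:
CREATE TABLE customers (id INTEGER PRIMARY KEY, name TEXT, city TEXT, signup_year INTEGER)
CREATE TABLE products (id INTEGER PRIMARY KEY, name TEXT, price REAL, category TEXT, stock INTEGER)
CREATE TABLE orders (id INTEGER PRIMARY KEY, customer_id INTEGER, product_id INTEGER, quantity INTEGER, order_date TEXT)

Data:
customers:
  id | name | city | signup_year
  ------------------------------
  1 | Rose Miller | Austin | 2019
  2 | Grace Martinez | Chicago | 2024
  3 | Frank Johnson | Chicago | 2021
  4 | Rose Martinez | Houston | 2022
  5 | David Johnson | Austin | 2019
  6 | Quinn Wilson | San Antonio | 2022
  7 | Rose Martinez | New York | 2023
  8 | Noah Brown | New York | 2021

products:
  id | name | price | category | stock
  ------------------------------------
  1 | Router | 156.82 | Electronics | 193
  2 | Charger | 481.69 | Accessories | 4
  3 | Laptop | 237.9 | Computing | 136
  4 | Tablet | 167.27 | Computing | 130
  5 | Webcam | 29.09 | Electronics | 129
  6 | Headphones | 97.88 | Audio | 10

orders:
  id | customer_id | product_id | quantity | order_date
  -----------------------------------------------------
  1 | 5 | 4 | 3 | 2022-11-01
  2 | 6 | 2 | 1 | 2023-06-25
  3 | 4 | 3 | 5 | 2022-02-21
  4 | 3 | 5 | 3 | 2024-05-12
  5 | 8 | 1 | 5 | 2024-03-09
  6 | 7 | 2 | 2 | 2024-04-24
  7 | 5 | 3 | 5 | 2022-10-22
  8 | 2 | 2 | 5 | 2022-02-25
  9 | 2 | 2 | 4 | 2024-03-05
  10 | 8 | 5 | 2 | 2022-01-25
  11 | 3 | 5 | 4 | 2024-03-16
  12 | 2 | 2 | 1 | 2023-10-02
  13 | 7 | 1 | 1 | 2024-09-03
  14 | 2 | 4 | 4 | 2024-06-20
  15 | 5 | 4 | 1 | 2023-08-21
SELECT name, stock FROM products ORDER BY stock ASC LIMIT 4

Execution result:
name | stock
Charger | 4
Headphones | 10
Webcam | 129
Tablet | 130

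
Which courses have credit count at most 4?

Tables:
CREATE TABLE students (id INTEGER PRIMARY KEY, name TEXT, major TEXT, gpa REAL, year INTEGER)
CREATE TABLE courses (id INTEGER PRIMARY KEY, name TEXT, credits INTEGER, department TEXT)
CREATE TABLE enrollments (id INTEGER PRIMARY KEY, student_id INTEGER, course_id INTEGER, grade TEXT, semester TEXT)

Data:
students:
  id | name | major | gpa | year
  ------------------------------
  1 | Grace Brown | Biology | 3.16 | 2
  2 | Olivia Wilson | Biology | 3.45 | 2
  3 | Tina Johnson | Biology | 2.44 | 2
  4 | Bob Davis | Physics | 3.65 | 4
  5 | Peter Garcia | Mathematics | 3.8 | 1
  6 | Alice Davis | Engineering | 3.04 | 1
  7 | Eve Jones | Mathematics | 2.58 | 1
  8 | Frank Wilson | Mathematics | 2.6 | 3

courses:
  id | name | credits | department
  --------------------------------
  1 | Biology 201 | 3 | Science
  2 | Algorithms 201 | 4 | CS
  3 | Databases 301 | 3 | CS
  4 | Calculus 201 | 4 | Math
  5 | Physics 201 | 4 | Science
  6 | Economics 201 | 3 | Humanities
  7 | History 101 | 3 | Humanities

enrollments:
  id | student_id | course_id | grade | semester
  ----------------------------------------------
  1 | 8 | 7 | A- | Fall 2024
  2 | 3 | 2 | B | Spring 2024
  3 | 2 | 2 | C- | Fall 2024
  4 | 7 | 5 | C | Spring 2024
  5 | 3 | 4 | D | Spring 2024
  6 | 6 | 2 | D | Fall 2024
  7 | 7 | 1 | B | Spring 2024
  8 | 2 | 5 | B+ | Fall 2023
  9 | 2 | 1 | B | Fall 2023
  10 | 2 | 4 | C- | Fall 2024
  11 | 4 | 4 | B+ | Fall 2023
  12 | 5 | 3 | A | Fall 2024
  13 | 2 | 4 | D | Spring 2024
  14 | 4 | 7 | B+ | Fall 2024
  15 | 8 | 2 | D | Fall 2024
SELECT name, credits FROM courses WHERE credits <= 4

Execution result:
name | credits
Biology 201 | 3
Algorithms 201 | 4
Databases 301 | 3
Calculus 201 | 4
Physics 201 | 4
Economics 201 | 3
History 101 | 3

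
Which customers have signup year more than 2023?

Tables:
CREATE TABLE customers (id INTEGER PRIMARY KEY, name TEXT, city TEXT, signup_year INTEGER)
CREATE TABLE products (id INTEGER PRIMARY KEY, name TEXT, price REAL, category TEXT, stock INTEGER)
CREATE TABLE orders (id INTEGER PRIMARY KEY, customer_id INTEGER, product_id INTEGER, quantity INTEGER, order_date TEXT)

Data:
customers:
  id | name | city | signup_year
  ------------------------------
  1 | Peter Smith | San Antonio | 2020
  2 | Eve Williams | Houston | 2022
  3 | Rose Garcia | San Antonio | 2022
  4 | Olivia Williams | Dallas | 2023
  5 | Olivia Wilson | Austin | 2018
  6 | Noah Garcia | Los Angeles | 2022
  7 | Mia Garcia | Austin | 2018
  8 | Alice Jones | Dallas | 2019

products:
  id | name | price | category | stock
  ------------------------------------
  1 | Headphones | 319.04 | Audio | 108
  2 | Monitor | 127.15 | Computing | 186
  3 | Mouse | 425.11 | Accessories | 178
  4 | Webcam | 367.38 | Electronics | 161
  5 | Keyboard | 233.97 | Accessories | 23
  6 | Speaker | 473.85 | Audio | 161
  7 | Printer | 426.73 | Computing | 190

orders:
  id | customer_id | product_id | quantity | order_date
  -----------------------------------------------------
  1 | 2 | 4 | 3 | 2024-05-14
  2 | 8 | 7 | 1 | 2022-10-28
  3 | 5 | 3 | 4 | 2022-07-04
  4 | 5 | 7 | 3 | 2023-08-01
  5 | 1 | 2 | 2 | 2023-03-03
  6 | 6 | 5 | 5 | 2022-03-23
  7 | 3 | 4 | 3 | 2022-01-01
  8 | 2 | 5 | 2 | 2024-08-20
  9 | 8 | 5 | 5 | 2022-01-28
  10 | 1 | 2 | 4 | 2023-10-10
SELECT name, signup_year FROM customers WHERE signup_year > 2023

Execution result:
(no rows)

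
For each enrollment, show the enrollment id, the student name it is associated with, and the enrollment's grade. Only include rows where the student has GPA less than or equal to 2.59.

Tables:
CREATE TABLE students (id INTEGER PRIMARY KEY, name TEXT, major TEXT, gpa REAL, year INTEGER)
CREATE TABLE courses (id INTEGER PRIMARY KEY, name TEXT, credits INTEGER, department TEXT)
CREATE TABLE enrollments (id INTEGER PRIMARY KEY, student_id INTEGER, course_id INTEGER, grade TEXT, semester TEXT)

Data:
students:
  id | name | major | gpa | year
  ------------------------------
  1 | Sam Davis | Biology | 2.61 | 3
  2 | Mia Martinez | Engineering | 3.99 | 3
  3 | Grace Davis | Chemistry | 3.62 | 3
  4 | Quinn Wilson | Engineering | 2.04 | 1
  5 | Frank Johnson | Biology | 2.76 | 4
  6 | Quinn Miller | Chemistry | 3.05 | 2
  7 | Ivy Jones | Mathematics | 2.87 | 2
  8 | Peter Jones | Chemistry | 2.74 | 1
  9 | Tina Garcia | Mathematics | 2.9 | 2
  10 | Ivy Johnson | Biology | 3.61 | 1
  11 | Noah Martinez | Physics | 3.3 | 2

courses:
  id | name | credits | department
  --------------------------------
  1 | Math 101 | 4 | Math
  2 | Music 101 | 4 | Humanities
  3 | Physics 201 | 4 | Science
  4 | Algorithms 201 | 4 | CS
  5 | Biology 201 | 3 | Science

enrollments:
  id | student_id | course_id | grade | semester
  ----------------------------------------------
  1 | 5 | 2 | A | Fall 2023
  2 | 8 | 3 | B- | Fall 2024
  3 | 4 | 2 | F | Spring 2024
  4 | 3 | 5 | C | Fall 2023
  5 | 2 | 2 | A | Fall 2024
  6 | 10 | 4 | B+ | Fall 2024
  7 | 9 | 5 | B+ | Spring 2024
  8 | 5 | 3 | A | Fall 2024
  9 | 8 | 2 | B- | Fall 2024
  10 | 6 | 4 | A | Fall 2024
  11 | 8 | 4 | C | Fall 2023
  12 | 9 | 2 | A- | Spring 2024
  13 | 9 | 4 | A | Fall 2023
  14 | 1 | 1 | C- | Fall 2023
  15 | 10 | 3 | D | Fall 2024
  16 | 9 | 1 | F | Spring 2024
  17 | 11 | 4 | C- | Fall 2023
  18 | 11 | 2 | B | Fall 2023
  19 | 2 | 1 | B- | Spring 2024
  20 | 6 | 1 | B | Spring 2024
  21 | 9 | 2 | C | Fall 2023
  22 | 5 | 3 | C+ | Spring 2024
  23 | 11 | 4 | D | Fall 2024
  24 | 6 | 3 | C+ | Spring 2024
SELECT c.id, p.name AS student, c.grade FROM enrollments c JOIN students p ON c.student_id = p.id WHERE p.gpa <= 2.59

Execution result:
id | student | grade
3 | Quinn Wilson | F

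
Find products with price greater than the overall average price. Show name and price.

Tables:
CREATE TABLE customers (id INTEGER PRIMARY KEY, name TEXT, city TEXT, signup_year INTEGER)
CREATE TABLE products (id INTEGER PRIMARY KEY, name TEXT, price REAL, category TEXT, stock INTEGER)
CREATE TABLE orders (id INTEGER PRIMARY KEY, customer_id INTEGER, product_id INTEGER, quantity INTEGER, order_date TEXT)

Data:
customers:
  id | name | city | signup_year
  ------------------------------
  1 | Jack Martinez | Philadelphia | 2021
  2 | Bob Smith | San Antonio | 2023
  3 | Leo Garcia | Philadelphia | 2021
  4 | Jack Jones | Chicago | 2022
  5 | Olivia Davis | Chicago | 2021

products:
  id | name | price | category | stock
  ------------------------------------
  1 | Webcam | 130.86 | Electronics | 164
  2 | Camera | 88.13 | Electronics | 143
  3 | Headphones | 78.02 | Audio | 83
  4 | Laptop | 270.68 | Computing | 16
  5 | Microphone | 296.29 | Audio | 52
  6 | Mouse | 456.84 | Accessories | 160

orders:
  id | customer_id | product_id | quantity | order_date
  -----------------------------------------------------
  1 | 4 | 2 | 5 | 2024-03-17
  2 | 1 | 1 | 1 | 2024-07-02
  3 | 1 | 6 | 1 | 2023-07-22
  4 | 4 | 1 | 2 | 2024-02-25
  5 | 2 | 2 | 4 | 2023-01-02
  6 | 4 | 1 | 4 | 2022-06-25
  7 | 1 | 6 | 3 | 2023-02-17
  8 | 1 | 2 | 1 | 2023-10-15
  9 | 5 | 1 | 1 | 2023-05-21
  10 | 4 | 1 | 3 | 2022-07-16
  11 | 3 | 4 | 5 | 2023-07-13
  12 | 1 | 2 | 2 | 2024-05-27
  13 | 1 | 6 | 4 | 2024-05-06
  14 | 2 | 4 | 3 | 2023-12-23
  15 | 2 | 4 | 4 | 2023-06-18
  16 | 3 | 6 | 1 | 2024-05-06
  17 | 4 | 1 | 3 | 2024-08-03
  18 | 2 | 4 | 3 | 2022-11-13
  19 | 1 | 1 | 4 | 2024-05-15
SELECT name, price FROM products WHERE price > (SELECT AVG(price) FROM products)

Execution result:
name | price
Laptop | 270.68
Microphone | 296.29
Mouse | 456.84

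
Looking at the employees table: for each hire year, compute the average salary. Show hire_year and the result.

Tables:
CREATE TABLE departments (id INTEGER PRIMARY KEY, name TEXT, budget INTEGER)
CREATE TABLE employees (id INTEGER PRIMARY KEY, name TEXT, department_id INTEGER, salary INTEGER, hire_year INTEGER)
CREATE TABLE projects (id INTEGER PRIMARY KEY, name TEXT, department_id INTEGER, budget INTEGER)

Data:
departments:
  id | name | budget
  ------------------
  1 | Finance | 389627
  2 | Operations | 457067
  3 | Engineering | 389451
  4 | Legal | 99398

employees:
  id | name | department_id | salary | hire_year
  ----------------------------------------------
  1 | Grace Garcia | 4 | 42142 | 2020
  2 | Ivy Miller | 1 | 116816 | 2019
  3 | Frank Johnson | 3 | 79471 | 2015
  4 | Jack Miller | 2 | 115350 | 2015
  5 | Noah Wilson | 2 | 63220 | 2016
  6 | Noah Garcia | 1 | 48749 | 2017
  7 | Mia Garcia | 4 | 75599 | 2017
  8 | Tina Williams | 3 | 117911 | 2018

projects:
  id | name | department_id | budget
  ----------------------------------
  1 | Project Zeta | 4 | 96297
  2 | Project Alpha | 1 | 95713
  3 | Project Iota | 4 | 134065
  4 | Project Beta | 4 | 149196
SELECT hire_year, AVG(salary) AS avg_salary FROM employees GROUP BY hire_year

Execution result:
hire_year | avg_salary
2015 | 97410.50
2016 | 63220.00
2017 | 62174.00
2018 | 117911.00
2019 | 116816.00
2020 | 42142.00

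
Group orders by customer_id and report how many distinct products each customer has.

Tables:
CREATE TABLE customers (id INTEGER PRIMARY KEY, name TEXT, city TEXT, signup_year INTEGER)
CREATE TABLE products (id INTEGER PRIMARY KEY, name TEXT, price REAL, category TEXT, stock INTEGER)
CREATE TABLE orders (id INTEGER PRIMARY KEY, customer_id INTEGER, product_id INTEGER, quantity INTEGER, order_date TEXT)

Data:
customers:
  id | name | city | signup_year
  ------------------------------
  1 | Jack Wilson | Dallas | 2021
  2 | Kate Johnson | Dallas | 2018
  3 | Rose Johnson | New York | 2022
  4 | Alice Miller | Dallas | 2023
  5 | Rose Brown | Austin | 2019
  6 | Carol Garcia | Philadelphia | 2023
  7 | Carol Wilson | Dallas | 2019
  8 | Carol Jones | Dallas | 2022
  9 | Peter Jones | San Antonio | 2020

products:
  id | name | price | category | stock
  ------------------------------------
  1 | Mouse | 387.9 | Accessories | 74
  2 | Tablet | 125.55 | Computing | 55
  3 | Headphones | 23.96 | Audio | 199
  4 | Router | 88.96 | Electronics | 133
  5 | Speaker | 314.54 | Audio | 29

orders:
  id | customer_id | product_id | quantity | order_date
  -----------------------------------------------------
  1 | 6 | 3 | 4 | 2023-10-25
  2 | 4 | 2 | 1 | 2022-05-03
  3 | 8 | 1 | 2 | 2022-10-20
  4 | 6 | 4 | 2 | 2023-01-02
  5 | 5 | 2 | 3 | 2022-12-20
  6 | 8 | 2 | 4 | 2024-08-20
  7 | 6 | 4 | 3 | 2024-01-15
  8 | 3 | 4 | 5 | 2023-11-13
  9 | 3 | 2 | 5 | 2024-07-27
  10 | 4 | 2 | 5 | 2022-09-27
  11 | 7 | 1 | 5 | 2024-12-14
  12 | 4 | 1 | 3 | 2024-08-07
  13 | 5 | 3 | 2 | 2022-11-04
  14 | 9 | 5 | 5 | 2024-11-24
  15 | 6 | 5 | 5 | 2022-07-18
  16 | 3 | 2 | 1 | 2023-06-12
SELECT customer_id, COUNT(DISTINCT product_id) AS distinct_product_count FROM orders GROUP BY customer_id

Execution result:
customer_id | distinct_product_count
3 | 2
4 | 2
5 | 2
6 | 3
7 | 1
8 | 2
9 | 1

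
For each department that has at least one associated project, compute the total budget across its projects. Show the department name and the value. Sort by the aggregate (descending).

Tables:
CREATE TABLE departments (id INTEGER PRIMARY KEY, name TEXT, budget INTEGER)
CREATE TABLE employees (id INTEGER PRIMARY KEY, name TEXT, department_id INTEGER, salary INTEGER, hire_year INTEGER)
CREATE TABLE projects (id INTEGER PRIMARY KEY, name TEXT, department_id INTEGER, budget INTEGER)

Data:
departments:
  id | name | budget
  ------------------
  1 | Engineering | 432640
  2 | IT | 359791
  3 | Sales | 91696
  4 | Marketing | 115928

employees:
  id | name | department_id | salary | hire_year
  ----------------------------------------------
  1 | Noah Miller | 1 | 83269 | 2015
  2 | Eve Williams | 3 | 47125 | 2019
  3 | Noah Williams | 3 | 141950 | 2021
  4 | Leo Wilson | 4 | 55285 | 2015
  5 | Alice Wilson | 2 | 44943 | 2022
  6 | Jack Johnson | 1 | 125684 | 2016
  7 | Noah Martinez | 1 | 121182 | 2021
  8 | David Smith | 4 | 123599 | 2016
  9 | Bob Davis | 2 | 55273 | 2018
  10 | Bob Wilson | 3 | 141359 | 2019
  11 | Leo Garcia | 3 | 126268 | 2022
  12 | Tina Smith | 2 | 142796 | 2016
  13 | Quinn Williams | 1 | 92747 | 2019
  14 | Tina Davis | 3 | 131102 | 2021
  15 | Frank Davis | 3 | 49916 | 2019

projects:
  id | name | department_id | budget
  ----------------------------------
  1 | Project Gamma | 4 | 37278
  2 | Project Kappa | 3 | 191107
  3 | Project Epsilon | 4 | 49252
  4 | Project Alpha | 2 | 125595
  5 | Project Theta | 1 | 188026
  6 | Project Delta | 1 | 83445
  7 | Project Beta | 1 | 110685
SELECT p.name, SUM(c.budget) AS sum_budget FROM projects c JOIN departments p ON c.department_id = p.id GROUP BY p.id, p.name ORDER BY sum_budget DESC

Execution result:
name | sum_budget
Engineering | 382156
Sales | 191107
IT | 125595
Marketing | 86530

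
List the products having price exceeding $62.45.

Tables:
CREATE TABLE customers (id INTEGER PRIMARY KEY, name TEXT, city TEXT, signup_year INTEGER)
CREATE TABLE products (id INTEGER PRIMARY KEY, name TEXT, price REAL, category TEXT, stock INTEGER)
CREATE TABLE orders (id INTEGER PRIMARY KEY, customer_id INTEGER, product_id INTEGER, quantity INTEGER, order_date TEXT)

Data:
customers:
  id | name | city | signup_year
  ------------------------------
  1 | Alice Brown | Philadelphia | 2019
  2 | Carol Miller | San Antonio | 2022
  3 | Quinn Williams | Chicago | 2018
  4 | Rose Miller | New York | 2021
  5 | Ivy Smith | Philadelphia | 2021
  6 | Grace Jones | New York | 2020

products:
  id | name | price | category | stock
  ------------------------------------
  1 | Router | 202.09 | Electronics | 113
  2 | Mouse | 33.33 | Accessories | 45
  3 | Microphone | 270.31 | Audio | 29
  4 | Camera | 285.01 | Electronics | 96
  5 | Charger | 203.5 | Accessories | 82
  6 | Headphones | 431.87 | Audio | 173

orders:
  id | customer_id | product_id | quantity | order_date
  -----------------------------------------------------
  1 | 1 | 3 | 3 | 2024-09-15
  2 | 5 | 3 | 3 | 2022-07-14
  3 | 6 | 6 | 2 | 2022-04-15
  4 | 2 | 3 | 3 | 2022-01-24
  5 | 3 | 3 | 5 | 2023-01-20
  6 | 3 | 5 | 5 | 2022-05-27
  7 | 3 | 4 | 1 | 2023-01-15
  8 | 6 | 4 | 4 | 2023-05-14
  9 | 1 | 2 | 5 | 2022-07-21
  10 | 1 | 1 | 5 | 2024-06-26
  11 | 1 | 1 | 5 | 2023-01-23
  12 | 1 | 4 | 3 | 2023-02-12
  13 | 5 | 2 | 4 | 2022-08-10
SELECT name, price FROM products WHERE price > 62.45

Execution result:
name | price
Router | 202.09
Microphone | 270.31
Camera | 285.01
Charger | 203.50
Headphones | 431.87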